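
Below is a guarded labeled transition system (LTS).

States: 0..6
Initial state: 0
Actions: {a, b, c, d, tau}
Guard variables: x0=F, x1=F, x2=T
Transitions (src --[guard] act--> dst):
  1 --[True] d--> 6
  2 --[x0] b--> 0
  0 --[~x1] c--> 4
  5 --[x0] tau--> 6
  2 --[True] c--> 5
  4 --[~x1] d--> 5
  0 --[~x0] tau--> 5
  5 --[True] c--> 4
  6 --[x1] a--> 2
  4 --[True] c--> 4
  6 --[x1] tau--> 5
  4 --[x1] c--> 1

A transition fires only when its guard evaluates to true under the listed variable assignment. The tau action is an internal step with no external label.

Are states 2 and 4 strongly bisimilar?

Refine partition for ~:
  P[0] = {{0,1,2,3,4,5,6}}
  P[1] = {{0},{1},{2,5},{3,6},{4}}
  P[2] = {{0},{1},{2},{3,6},{4},{5}}
Fixed point at round 3; 6 class(es).
[2]={2}  [4]={4}

Answer: NOT BISIMILAR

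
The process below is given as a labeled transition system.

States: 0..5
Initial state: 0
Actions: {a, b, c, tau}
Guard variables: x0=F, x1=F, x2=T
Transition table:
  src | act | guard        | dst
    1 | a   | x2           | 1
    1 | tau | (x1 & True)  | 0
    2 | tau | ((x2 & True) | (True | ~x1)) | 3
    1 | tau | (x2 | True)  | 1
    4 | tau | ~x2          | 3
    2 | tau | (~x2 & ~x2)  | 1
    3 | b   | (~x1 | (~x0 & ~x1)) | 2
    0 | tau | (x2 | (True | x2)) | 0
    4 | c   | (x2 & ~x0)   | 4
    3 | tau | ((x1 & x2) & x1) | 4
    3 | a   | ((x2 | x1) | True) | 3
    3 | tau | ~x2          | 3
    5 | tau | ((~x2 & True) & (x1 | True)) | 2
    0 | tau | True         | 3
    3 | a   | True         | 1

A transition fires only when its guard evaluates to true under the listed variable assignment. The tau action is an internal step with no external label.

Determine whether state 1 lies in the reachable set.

9 transition(s) survive guard evaluation.
L0 = {0}
L1 = {3}  cumulative {0,3}
L2 = {1,2}  cumulative {0,1,2,3}
Reachable = {0,1,2,3}
trace reaching 1: tau·a

Answer: REACHABLE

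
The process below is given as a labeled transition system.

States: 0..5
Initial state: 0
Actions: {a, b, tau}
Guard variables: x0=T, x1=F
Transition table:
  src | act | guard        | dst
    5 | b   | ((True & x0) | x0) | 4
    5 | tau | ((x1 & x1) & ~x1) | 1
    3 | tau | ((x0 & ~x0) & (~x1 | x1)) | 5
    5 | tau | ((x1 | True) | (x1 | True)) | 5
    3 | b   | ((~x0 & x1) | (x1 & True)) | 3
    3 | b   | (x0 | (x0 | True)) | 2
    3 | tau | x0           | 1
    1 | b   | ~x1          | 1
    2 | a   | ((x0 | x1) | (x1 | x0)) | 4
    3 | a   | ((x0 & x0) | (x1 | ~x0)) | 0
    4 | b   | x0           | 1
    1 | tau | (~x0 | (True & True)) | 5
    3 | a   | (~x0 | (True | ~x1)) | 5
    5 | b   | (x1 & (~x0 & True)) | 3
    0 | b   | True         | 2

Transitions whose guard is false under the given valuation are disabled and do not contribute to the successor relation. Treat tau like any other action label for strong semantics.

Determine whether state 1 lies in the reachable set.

Answer: REACHABLE

Analysis:
11 transition(s) survive guard evaluation.
L0 = {0}
L1 = {2}  cumulative {0,2}
L2 = {4}  cumulative {0,2,4}
L3 = {1}  cumulative {0,1,2,4}
L4 = {5}  cumulative {0,1,2,4,5}
Reach set: {0,1,2,4,5}
Path to 1: b·a·b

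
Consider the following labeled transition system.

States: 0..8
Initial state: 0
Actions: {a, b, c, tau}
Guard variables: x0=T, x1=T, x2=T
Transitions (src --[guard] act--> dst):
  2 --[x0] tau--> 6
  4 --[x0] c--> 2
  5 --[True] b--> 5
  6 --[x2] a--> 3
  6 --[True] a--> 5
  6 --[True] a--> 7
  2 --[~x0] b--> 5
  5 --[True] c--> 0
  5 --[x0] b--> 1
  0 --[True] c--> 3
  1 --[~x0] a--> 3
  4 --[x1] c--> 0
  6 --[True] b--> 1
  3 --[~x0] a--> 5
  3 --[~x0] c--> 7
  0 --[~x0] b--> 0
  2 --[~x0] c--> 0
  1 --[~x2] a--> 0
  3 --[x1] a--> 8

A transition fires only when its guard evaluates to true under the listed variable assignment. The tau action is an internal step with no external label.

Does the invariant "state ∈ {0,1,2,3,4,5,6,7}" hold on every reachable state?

Answer: INVARIANT VIOLATED at state 8

Trace:
Allowed set {0,1,2,3,4,5,6,7}
Reach set: {0,3,8}
  0: ok
  3: ok
  8: outside
witness against invariant: c·a → 8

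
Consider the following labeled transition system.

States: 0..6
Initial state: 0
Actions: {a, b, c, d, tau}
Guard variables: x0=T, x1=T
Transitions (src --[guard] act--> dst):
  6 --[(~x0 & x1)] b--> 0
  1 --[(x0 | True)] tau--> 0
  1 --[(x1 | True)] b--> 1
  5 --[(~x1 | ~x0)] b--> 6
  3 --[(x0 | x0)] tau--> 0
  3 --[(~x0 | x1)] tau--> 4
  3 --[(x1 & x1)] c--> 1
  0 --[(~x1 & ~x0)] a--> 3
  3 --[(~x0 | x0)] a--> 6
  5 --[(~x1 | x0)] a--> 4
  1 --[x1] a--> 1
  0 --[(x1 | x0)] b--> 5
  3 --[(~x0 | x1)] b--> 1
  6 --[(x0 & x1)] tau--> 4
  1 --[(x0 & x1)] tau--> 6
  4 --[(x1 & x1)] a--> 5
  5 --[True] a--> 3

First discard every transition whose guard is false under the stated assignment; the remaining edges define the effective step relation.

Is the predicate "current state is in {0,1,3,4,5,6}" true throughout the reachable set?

Allowed set {0,1,3,4,5,6}
R = {0,1,3,4,5,6}
  0: ✓
  1: ✓
  3: ✓
  4: ✓
  5: ✓
  6: ✓

Answer: INVARIANT HOLDS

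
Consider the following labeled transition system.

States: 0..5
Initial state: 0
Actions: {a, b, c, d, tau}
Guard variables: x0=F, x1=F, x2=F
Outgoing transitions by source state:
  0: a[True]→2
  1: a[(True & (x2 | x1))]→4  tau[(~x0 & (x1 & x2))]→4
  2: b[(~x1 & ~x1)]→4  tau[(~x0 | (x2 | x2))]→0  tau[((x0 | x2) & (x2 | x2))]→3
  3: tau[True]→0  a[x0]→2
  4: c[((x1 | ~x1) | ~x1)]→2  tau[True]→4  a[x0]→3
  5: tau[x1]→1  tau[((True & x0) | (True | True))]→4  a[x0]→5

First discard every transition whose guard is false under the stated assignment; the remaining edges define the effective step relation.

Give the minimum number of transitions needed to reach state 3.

BFS to 3:
  L0 = {0}
  L1 = {2}
  L2 = {4}
3 never appears.

Answer: UNREACHABLE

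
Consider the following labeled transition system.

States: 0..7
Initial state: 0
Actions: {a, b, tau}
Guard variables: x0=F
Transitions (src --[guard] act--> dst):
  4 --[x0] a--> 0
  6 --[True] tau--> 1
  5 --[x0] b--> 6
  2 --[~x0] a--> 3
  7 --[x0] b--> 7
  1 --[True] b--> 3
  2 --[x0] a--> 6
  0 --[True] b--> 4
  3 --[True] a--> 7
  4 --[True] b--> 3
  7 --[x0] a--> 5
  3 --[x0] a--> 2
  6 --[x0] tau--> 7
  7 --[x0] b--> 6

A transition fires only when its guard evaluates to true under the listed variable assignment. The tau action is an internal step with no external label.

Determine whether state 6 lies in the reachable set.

Answer: UNREACHABLE

Analysis:
Guard filter leaves 6 enabled edge(s).
L0 = {0}
L1 = {4}  cumulative {0,4}
L2 = {3}  cumulative {0,3,4}
L3 = {7}  cumulative {0,3,4,7}
Reach set: {0,3,4,7}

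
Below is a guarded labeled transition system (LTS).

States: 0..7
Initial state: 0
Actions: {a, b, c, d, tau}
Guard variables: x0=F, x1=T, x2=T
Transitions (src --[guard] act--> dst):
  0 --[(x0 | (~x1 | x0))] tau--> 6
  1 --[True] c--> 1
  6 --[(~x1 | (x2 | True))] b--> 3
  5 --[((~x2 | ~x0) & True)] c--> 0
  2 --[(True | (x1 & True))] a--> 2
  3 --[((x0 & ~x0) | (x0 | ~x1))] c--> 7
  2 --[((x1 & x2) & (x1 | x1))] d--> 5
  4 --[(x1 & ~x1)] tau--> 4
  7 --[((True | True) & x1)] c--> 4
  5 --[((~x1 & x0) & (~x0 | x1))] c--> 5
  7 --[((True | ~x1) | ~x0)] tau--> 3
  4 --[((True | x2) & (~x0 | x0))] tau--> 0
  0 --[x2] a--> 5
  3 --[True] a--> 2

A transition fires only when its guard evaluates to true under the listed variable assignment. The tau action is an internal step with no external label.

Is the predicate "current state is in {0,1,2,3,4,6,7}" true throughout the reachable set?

Allowed set {0,1,2,3,4,6,7}
Reachable = {0,5}
  0: ✓
  5: VIOLATES
reach 5 via a — violates

Answer: INVARIANT VIOLATED at state 5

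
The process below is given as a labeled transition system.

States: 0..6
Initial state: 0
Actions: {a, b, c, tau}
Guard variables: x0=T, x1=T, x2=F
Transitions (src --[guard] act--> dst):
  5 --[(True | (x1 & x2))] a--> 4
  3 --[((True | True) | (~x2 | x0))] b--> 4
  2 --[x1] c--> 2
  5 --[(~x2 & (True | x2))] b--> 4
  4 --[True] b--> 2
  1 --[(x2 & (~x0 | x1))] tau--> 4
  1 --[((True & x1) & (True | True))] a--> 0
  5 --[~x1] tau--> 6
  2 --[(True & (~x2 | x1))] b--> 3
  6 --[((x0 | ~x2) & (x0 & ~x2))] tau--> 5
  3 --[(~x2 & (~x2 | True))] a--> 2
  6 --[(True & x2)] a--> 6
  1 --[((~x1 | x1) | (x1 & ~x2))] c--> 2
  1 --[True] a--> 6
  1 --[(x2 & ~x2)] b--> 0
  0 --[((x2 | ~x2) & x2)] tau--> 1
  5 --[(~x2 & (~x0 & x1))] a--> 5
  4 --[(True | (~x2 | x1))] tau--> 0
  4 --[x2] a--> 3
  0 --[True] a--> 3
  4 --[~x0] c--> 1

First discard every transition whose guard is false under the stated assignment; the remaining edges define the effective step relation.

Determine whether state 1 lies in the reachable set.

After dropping false guards: 13 live edges.
depth 0: {0}
depth 1: {3}  cumulative {0,3}
depth 2: {2,4}  cumulative {0,2,3,4}
R = {0,2,3,4}

Answer: UNREACHABLE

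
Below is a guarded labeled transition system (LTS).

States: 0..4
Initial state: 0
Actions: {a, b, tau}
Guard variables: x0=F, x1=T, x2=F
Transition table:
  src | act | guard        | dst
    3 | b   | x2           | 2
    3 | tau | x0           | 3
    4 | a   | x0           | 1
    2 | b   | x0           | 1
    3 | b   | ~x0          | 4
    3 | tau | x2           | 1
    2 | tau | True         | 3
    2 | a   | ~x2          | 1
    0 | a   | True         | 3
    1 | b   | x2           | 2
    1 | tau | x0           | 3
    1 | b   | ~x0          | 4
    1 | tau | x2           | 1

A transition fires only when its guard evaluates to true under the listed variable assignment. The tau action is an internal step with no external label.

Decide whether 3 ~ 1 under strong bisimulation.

Answer: BISIMILAR

Analysis:
Compute ~ classes (split until stable):
  P[0] = {{0,1,2,3,4}}
  P[1] = {{0},{1,3},{2},{4}}
Fixed point at round 2; 4 class(es).
[3]={1,3}  [1]={1,3}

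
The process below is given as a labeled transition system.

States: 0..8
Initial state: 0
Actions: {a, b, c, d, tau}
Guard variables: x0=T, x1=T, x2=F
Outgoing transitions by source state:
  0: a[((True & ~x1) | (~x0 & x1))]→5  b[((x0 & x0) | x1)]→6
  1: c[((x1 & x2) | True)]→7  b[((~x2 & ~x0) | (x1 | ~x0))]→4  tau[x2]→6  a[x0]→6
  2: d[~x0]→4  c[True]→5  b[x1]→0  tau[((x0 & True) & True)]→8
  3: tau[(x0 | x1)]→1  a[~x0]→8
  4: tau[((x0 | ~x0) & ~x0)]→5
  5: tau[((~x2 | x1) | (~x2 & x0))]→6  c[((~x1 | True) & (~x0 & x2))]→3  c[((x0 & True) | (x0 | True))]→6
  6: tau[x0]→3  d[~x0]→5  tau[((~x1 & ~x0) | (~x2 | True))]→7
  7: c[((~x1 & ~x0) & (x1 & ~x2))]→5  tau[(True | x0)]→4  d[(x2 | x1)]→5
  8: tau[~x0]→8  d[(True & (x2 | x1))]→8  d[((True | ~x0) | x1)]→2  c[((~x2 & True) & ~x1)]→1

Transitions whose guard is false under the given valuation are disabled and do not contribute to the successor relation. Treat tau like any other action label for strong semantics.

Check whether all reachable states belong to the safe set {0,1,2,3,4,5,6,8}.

Inv-set: {0,1,2,3,4,5,6,8}
R = {0,1,3,4,5,6,7}
  0: ✓
  1: ✓
  3: ✓
  4: ✓
  5: ✓
  6: ✓
  7: outside
counterexample path to 7: b·tau

Answer: INVARIANT VIOLATED at state 7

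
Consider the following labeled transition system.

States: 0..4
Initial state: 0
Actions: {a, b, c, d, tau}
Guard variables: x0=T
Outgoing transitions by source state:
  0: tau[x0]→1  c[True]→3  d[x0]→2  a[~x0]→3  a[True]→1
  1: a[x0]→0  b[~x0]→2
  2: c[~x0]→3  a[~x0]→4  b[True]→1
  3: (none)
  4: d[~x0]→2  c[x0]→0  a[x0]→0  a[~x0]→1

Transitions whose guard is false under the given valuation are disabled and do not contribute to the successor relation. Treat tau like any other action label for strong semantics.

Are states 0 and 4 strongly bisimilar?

Bisimulation quotient by refinement:
  π0 = {{0,1,2,3,4}}
  π1 = {{0},{1},{2},{3},{4}}
5 equivalence class(es) (converged in 2)
0∈{0}, 4∈{4}

Answer: NOT BISIMILAR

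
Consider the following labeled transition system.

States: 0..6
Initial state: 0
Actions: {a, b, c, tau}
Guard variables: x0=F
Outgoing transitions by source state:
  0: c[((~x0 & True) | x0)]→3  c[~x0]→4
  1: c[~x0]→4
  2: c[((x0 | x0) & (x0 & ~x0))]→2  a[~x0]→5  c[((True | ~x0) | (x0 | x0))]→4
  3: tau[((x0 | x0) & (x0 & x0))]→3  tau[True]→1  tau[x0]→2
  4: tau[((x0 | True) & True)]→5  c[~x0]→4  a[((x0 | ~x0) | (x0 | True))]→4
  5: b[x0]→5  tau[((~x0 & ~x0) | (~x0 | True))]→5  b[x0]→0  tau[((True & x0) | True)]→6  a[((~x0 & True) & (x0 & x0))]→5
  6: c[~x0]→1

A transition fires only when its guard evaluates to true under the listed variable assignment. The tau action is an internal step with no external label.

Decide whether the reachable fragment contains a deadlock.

Answer: DEADLOCK-FREE

Trace:
Reachable = {0,1,3,4,5,6}
  0: c→3  c→4  [2 exit(s)]
  1: c→4  [1 exit(s)]
  3: tau→1  [1 exit(s)]
  4: a→4  c→4  tau→5  [3 exit(s)]
  5: tau→5  tau→6  [2 exit(s)]
  6: c→1  [1 exit(s)]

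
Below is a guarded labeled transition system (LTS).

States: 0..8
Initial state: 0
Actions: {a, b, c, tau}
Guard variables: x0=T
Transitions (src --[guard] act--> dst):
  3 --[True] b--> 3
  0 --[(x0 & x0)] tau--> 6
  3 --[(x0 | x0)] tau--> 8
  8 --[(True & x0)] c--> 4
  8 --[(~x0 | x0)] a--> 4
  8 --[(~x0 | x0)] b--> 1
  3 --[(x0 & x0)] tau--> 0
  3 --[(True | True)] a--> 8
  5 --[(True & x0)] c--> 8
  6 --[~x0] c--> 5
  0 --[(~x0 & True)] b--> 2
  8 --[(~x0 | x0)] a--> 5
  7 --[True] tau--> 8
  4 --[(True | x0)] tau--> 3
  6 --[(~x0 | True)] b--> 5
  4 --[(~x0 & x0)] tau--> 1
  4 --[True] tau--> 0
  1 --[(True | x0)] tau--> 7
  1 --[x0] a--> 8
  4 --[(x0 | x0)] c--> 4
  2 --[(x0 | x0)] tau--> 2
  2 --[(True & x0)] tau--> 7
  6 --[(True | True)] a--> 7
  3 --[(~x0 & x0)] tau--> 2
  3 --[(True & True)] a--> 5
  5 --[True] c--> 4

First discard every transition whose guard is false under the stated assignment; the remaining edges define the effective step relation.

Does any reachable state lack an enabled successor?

Reachable = {0,1,3,4,5,6,7,8}
  0: tau→6  [1 exit(s)]
  1: a→8  tau→7  [2 exit(s)]
  3: a→5  a→8  b→3  tau→0  tau→8  [5 exit(s)]
  4: c→4  tau→0  tau→3  [3 exit(s)]
  5: c→4  c→8  [2 exit(s)]
  6: a→7  b→5  [2 exit(s)]
  7: tau→8  [1 exit(s)]
  8: a→4  a→5  b→1  c→4  [4 exit(s)]

Answer: DEADLOCK-FREE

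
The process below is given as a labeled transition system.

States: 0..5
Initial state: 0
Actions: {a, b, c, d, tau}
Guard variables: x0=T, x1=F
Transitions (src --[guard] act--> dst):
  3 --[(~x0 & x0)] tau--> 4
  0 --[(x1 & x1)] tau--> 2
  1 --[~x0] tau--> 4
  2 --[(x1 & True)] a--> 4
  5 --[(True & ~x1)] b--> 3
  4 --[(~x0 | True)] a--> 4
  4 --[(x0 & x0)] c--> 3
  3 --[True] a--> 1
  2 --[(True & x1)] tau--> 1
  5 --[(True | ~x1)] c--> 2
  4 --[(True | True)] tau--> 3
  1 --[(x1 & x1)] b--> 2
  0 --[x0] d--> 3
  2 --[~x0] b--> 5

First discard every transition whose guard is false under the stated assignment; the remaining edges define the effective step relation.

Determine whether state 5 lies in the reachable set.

7 transition(s) survive guard evaluation.
depth 0: {0}
depth 1: {3}  cumulative {0,3}
depth 2: {1}  cumulative {0,1,3}
Reachable = {0,1,3}

Answer: UNREACHABLE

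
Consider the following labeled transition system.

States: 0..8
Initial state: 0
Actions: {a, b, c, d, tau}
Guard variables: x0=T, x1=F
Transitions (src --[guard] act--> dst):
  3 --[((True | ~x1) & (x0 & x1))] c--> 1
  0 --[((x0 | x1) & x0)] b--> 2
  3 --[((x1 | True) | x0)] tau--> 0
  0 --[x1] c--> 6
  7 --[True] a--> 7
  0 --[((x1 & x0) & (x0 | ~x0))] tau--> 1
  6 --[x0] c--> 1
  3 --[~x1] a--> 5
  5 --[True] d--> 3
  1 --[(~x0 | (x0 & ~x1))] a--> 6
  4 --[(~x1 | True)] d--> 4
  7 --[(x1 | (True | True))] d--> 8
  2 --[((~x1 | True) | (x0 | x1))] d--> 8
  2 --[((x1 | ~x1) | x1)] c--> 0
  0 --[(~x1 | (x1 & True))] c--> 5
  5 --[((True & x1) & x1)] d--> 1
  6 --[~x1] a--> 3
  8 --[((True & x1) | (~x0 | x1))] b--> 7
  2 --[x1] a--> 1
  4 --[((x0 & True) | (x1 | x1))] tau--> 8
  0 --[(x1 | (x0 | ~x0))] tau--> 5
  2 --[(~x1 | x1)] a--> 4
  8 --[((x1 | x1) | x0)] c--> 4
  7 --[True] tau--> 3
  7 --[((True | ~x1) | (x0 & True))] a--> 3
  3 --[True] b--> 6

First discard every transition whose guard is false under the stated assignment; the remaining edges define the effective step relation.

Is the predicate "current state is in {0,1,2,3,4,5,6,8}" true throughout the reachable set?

Safe = {0,1,2,3,4,5,6,8}
Reach set: {0,1,2,3,4,5,6,8}
  0: ✓
  1: ✓
  2: ✓
  3: ✓
  4: ✓
  5: ✓
  6: ✓
  8: ✓

Answer: INVARIANT HOLDS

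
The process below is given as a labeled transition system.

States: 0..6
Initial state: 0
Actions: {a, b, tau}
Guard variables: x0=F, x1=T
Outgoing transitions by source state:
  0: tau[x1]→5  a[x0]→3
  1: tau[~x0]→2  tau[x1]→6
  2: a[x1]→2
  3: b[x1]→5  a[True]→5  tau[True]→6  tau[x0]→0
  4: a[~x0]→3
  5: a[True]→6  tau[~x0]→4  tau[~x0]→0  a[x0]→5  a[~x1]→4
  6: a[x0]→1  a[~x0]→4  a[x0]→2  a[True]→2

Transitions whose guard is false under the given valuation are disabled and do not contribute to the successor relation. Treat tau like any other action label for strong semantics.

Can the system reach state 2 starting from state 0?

Answer: REACHABLE

Analysis:
Guard filter leaves 13 enabled edge(s).
depth 0: {0}
depth 1: {5}  now seen {0,5}
depth 2: {4,6}  now seen {0,4,5,6}
depth 3: {2,3}  now seen {0,2,3,4,5,6}
R = {0,2,3,4,5,6}
witness 2: tau·a·a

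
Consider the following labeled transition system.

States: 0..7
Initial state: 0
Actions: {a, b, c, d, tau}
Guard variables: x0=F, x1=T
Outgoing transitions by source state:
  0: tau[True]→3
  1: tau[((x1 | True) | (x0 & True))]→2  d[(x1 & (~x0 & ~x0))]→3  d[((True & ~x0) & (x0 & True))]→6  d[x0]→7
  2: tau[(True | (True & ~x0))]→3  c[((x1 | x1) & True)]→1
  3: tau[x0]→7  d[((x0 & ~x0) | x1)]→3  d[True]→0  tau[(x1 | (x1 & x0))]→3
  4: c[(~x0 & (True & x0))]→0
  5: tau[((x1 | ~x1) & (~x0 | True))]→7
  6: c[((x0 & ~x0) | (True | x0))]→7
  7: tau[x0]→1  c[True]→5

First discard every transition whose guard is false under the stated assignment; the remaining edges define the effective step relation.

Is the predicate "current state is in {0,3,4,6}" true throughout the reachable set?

Inv-set: {0,3,4,6}
Reachable = {0,3}
  0: safe
  3: safe

Answer: INVARIANT HOLDS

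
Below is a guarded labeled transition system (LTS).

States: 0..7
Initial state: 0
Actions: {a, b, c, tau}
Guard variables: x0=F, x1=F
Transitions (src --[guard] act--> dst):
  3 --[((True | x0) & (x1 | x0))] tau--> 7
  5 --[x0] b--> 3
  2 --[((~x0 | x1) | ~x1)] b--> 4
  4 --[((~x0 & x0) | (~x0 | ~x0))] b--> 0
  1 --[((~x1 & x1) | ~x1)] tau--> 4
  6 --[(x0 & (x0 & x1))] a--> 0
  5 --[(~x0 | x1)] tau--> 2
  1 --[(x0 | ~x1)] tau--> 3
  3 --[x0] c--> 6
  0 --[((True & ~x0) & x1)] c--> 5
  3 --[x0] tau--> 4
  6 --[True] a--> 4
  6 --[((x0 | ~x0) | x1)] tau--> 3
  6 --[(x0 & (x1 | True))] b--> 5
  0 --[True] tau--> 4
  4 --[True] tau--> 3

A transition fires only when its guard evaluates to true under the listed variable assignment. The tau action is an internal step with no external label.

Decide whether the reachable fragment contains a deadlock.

Reachable = {0,3,4}
  0: tau→4  [1 out]
  3: ∅  [no exit]
  4: b→0  tau→3  [2 out]
trace reaching 3: tau·tau

Answer: DEADLOCK at state 3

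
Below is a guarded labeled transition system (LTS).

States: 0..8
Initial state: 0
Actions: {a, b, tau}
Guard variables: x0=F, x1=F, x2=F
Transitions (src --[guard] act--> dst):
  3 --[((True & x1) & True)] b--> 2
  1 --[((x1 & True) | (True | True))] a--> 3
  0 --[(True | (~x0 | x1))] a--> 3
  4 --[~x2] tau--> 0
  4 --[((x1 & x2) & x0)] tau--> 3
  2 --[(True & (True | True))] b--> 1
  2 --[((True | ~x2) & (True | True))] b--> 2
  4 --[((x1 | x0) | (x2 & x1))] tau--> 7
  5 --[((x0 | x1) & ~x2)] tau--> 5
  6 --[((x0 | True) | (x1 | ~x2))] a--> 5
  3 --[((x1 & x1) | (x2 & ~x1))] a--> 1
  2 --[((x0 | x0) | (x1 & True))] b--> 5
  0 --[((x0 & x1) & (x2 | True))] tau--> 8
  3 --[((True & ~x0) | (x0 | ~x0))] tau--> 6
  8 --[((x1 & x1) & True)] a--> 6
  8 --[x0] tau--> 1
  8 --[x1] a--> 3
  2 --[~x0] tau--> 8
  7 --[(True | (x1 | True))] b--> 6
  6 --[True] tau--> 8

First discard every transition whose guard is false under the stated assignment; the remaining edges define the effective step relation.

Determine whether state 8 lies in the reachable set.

Answer: REACHABLE

Analysis:
Guard filter leaves 10 enabled edge(s).
L0 = {0}
L1 = {3}  now seen {0,3}
L2 = {6}  now seen {0,3,6}
L3 = {5,8}  now seen {0,3,5,6,8}
Reach set: {0,3,5,6,8}
Path to 8: a·tau·tau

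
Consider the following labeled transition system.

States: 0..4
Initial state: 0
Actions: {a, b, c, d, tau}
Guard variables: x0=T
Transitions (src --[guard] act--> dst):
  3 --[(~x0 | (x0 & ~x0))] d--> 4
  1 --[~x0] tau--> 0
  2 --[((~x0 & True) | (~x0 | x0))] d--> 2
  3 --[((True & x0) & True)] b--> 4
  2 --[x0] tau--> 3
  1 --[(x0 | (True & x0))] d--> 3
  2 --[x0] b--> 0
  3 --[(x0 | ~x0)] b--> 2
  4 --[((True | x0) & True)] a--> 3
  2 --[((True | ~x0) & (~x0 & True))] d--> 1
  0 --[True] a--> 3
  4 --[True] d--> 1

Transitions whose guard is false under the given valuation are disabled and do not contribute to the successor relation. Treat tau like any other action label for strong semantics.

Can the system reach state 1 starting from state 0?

Guard filter leaves 9 enabled edge(s).
Layer 0: {0}
Layer 1: {3}  cumulative {0,3}
Layer 2: {2,4}  cumulative {0,2,3,4}
Layer 3: {1}  cumulative {0,1,2,3,4}
Reachable = {0,1,2,3,4}
Path to 1: a·b·d

Answer: REACHABLE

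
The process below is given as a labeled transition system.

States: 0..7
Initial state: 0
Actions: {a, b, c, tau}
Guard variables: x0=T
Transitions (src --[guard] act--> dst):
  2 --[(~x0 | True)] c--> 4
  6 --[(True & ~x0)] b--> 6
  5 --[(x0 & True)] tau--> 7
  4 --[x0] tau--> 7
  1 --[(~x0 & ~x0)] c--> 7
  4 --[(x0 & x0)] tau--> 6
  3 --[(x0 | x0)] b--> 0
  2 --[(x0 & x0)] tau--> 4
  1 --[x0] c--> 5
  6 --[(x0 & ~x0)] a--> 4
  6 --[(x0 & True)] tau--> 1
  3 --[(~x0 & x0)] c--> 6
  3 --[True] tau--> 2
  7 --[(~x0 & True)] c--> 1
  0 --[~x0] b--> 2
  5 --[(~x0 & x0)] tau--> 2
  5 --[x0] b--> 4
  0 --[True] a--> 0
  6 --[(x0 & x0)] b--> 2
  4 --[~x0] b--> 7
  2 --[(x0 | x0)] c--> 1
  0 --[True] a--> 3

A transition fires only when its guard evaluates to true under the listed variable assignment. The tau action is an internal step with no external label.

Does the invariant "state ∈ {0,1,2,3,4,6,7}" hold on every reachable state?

Allowed set {0,1,2,3,4,6,7}
Reachable = {0,1,2,3,4,5,6,7}
  0: ✓
  1: ✓
  2: ✓
  3: ✓
  4: ✓
  5: VIOLATES
  6: ✓
  7: ✓
witness against invariant: a·tau·c·c → 5

Answer: INVARIANT VIOLATED at state 5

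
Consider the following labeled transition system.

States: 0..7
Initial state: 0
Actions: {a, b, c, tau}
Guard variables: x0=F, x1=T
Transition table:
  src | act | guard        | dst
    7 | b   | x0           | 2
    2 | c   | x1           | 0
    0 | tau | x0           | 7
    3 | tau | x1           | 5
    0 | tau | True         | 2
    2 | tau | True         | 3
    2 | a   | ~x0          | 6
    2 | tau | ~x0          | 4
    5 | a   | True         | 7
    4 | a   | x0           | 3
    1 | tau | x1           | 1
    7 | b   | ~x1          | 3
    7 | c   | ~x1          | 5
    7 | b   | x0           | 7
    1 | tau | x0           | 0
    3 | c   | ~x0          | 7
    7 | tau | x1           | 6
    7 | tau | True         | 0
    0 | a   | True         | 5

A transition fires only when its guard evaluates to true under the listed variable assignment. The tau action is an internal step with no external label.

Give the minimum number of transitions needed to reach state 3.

Answer: 2

Working:
Layered search for 3:
  Layer 0: {0}
  Layer 1: {2,5}
  Layer 2: {3,4,6,7}
first hit 3 at d=2 via tau·tau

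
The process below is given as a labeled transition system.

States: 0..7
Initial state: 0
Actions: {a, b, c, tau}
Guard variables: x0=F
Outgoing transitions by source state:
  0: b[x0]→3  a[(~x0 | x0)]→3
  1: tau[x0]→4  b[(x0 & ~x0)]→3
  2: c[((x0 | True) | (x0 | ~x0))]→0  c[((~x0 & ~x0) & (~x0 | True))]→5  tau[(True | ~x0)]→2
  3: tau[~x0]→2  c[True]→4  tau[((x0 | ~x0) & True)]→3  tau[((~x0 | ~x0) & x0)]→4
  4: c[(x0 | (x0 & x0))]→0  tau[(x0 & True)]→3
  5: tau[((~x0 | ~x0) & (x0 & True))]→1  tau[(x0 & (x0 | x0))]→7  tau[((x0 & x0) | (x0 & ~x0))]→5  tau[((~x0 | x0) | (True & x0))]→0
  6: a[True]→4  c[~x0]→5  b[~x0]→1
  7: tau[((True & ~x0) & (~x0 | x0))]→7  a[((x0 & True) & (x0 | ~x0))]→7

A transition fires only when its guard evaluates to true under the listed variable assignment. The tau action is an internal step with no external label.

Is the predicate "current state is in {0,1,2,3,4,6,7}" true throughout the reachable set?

Answer: INVARIANT VIOLATED at state 5

Trace:
Inv-set: {0,1,2,3,4,6,7}
Reachable = {0,2,3,4,5}
  0: safe
  2: safe
  3: safe
  4: safe
  5: outside
reach 5 via a·tau·c — violates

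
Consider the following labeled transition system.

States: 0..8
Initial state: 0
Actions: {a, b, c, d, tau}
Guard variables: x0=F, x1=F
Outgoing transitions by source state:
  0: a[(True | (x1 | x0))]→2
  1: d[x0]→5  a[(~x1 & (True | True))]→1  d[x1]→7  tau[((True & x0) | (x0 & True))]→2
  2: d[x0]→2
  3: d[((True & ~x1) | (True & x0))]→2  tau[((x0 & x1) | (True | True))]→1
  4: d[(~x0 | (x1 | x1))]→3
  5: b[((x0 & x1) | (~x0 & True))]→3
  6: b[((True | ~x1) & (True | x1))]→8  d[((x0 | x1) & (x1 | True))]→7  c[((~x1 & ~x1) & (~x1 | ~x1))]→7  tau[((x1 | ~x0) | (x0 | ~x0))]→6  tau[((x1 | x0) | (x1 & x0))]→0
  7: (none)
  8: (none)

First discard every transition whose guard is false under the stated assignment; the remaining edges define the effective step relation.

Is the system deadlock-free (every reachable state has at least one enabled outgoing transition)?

Answer: DEADLOCK at state 2

Working:
Reachable = {0,2}
  0: a→2  [deg 1]
  2: ∅  [STUCK]
trace reaching 2: a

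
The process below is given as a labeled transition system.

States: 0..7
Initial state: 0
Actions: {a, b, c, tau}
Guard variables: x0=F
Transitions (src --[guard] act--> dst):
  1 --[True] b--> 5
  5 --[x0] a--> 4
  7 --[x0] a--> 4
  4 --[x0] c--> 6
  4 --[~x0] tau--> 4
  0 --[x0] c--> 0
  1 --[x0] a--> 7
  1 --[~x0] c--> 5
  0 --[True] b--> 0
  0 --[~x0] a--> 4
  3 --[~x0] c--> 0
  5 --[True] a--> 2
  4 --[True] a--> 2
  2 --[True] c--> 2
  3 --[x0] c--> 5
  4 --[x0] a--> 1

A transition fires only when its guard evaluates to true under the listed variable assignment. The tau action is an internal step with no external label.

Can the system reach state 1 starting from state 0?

Answer: UNREACHABLE

Trace:
After dropping false guards: 9 live edges.
Layer 0: {0}
Layer 1: {4}  now seen {0,4}
Layer 2: {2}  now seen {0,2,4}
R = {0,2,4}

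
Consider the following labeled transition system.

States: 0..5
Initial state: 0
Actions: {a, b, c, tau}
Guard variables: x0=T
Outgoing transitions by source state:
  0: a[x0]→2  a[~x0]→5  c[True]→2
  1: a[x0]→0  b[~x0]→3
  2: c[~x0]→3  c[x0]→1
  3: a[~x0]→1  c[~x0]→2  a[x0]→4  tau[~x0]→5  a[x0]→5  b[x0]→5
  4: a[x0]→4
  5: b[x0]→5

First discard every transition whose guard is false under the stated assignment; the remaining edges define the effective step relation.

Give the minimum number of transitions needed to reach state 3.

Layered search for 3:
  L0 = {0}
  L1 = {2}
  L2 = {1}
3 never appears.

Answer: UNREACHABLE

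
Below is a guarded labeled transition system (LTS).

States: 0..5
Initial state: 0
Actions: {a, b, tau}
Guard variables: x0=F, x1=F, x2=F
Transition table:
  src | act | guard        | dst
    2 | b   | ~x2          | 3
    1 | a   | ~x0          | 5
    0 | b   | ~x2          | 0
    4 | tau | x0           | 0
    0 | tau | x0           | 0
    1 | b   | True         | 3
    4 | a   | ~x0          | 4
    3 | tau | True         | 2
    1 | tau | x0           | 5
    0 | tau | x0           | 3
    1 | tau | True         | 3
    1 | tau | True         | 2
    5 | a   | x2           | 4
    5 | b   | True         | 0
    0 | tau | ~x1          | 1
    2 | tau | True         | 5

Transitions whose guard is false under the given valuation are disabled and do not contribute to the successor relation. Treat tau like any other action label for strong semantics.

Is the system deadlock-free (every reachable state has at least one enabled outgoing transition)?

R = {0,1,2,3,5}
  0: b→0  tau→1  [2 out]
  1: a→5  b→3  tau→2  tau→3  [4 out]
  2: b→3  tau→5  [2 out]
  3: tau→2  [1 out]
  5: b→0  [1 out]

Answer: DEADLOCK-FREE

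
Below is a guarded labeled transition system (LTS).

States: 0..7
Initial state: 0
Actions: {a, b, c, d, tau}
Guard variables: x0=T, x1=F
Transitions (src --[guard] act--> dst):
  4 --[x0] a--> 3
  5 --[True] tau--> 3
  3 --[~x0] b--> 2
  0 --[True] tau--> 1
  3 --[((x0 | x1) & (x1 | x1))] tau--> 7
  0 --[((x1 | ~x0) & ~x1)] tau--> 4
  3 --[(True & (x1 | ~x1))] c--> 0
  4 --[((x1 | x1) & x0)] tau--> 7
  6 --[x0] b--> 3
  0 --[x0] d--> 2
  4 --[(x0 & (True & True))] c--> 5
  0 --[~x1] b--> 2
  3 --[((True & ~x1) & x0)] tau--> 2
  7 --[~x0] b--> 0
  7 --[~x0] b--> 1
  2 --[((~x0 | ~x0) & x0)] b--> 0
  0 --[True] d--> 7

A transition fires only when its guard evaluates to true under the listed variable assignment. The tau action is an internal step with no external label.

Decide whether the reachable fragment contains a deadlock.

Answer: DEADLOCK at state 1

Analysis:
Reach set: {0,1,2,7}
  0: b→2  d→2  d→7  tau→1  [deg 4]
  1: ∅  [STUCK]
  2: ∅  [STUCK]
  7: ∅  [STUCK]
Path to 1: tau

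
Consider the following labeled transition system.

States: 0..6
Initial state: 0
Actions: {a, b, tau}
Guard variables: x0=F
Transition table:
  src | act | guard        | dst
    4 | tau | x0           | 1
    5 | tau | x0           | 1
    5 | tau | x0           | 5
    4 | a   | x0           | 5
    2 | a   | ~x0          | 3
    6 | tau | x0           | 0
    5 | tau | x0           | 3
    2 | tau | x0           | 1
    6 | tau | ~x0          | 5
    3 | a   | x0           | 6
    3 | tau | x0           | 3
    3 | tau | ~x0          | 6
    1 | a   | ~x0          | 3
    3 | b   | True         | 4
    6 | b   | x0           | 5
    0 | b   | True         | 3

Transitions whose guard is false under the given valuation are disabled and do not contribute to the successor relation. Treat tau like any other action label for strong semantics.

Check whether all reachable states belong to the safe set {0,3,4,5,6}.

Answer: INVARIANT HOLDS

Analysis:
Safe = {0,3,4,5,6}
Reachable = {0,3,4,5,6}
  0: safe
  3: safe
  4: safe
  5: safe
  6: safe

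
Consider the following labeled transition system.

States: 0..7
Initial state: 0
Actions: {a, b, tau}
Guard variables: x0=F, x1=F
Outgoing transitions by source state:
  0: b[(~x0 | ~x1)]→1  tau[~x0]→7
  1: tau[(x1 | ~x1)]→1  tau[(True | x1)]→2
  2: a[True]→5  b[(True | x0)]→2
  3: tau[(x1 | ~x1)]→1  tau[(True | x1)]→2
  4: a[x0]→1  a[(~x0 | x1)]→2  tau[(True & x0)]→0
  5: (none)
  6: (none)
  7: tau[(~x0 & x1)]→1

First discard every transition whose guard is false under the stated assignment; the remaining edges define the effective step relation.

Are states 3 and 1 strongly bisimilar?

Refine partition for ~:
  π0 = {{0,1,2,3,4,5,6,7}}
  π1 = {{0},{1,3},{2},{4},{5,6,7}}
Fixed point at round 2; 5 class(es).
[3]={1,3}  [1]={1,3}

Answer: BISIMILAR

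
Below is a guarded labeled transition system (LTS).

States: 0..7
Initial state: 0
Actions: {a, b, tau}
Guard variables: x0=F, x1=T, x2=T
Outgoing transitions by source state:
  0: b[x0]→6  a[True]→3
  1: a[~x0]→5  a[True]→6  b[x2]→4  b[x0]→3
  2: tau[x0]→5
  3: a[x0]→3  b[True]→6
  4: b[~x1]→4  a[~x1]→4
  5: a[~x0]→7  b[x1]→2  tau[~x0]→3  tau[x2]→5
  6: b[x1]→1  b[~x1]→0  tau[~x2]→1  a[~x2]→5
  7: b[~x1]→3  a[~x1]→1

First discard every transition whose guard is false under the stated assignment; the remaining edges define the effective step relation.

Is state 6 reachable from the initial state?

Answer: REACHABLE

Working:
10 transition(s) survive guard evaluation.
Layer 0: {0}
Layer 1: {3}  total {0,3}
Layer 2: {6}  total {0,3,6}
Layer 3: {1}  total {0,1,3,6}
Layer 4: {4,5}  total {0,1,3,4,5,6}
Layer 5: {2,7}  total {0,1,2,3,4,5,6,7}
Reach set: {0,1,2,3,4,5,6,7}
trace reaching 6: a·b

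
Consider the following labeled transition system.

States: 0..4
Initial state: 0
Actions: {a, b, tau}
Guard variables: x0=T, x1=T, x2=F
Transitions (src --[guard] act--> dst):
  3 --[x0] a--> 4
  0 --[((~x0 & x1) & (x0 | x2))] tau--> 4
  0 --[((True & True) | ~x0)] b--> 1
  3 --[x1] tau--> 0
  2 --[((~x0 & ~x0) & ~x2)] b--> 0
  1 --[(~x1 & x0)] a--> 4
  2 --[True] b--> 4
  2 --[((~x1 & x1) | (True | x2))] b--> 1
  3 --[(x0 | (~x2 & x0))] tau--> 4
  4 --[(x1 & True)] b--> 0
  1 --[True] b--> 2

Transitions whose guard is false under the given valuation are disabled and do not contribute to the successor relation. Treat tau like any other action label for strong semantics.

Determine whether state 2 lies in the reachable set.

Guard filter leaves 8 enabled edge(s).
L0 = {0}
L1 = {1}  cumulative {0,1}
L2 = {2}  cumulative {0,1,2}
L3 = {4}  cumulative {0,1,2,4}
Reachable = {0,1,2,4}
trace reaching 2: b·b

Answer: REACHABLE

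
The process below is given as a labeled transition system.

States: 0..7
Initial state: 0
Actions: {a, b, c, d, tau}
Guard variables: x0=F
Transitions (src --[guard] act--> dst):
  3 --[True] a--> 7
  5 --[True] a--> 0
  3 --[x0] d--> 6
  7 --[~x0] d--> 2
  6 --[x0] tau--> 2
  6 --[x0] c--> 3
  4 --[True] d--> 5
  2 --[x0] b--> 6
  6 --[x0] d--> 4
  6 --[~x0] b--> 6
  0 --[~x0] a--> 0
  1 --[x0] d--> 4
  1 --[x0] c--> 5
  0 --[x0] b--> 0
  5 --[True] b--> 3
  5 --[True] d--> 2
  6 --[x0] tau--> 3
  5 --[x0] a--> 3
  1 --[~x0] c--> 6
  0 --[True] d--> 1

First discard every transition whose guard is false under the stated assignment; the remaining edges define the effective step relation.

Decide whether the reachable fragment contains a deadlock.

Answer: DEADLOCK-FREE

Working:
Reachable = {0,1,6}
  0: a→0  d→1  [deg 2]
  1: c→6  [deg 1]
  6: b→6  [deg 1]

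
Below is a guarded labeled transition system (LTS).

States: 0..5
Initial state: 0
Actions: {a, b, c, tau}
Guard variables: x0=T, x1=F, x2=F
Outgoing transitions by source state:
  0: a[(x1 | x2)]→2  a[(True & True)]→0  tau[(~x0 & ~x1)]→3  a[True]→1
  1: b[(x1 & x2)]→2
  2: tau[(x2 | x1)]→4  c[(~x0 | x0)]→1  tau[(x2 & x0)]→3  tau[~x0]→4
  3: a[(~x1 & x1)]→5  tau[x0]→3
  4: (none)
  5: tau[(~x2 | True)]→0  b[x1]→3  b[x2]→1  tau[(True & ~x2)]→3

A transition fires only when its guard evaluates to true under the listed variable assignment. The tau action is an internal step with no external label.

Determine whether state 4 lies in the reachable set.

After dropping false guards: 6 live edges.
Layer 0: {0}
Layer 1: {1}  cumulative {0,1}
Reachable = {0,1}

Answer: UNREACHABLE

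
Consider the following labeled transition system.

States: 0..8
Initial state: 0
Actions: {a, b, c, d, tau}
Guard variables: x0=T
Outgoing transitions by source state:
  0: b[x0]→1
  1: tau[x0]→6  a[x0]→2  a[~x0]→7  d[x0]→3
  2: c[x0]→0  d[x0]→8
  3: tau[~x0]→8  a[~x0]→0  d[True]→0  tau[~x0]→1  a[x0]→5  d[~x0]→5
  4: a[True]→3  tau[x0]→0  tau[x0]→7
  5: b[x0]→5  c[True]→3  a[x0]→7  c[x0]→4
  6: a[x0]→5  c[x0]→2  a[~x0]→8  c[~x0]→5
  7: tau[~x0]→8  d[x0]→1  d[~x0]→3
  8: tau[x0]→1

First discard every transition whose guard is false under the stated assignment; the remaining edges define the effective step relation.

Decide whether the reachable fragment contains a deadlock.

Reachable = {0,1,2,3,4,5,6,7,8}
  0: b→1  [deg 1]
  1: a→2  d→3  tau→6  [deg 3]
  2: c→0  d→8  [deg 2]
  3: a→5  d→0  [deg 2]
  4: a→3  tau→0  tau→7  [deg 3]
  5: a→7  b→5  c→3  c→4  [deg 4]
  6: a→5  c→2  [deg 2]
  7: d→1  [deg 1]
  8: tau→1  [deg 1]

Answer: DEADLOCK-FREE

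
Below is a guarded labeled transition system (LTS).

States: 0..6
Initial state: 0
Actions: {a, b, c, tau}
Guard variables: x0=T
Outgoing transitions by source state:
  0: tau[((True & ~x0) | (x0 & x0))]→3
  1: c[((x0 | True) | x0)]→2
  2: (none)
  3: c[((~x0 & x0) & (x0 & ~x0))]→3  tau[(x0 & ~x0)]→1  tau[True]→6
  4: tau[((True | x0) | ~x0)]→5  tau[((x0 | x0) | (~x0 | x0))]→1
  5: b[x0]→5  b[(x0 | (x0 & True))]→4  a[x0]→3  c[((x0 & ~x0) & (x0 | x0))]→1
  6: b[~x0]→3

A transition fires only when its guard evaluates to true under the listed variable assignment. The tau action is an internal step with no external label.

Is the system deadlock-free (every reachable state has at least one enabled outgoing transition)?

Answer: DEADLOCK at state 6

Trace:
R = {0,3,6}
  0: tau→3  [1 out]
  3: tau→6  [1 out]
  6: ∅  [STUCK]
trace reaching 6: tau·tau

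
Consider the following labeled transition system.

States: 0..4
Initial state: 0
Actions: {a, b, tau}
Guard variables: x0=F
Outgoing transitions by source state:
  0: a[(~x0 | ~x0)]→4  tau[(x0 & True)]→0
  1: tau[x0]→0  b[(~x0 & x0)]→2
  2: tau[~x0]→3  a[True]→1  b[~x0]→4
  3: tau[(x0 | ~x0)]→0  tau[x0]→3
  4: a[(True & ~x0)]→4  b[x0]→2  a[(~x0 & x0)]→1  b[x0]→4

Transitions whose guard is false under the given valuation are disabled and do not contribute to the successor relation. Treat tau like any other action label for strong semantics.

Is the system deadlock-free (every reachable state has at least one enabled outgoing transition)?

Reachable = {0,4}
  0: a→4  [1 exit(s)]
  4: a→4  [1 exit(s)]

Answer: DEADLOCK-FREE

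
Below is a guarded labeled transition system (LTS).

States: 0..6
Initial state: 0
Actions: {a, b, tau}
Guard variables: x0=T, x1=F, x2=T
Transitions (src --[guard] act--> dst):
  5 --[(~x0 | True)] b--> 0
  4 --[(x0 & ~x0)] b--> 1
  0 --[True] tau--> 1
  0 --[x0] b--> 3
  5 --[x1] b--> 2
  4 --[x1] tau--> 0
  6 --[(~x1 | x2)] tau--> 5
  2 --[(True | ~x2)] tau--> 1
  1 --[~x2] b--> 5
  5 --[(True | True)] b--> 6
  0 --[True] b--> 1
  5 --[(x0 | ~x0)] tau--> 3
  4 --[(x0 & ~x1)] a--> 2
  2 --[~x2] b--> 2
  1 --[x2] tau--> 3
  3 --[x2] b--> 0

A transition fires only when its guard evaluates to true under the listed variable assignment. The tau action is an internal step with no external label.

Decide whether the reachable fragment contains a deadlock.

Answer: DEADLOCK-FREE

Analysis:
Reachable = {0,1,3}
  0: b→1  b→3  tau→1  [3 out]
  1: tau→3  [1 out]
  3: b→0  [1 out]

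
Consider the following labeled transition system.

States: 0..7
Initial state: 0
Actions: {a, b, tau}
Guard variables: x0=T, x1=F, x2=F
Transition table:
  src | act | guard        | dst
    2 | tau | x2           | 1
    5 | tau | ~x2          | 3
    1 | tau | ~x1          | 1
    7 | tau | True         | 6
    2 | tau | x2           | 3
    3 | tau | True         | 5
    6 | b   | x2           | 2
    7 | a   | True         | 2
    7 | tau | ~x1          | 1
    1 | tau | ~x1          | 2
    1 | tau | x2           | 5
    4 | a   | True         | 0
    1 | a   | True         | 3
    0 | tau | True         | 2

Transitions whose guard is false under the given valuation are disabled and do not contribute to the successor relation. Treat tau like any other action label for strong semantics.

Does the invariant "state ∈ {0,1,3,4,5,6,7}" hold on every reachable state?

Safe = {0,1,3,4,5,6,7}
Reachable = {0,2}
  0: safe
  2: outside
counterexample path to 2: tau

Answer: INVARIANT VIOLATED at state 2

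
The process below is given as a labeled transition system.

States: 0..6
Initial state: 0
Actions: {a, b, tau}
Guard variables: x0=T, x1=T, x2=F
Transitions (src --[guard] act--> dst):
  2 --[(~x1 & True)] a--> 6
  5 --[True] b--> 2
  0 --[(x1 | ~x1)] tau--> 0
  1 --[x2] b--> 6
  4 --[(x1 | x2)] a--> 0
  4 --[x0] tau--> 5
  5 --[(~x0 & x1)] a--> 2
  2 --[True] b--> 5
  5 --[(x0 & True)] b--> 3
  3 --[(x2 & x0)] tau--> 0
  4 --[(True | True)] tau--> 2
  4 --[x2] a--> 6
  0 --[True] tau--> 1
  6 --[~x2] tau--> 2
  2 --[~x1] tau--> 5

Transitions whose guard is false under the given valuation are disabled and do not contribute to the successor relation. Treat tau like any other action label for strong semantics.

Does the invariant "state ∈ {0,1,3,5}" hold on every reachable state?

Safe = {0,1,3,5}
Reachable = {0,1}
  0: ✓
  1: ✓

Answer: INVARIANT HOLDS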